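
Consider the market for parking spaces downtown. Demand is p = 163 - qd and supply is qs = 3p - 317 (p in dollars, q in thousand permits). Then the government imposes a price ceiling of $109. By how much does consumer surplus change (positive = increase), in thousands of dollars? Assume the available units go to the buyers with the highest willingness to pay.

Rearranging demand gives qd = 163 - p. Without the control the market clears where 163 - p = 3p - 317, i.e. p* = 120 and q* = 43.
The ceiling of 109 is below the equilibrium price 120, so it binds.
At p = 109: qd = 163 - 109 = 54 and qs = 3·109 - 317 = 10.
Consumer surplus without the control is ½ · (163 - 120) · 43 = 924.5.
With the ceiling, 10 units are sold at 109 (assume they go to the highest-value buyers). The demand price at q = 10 is 153, so CS = ½ · [(163 - 109) + (153 - 109)] · 10 = 490.
Change in consumer surplus = 490 - 924.5 = -434.5.

-434.5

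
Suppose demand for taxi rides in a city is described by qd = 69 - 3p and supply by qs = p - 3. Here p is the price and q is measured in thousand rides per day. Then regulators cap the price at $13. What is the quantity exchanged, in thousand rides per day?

Equilibrium: 69 - 3p = p - 3, so 72 = 4p and p* = 18, q* = 15.
The ceiling of 13 is below the equilibrium price 18, so it binds.
At p = 13: qd = 69 - 3·13 = 30 and qs = 13 - 3 = 10.
The quantity actually transacted is the short side, supply: 10.

10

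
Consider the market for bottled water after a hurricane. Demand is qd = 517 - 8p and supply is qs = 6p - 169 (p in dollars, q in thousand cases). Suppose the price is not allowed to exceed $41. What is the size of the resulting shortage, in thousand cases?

Equilibrium: 517 - 8p = 6p - 169, so 686 = 14p and p* = 49, q* = 125.
The ceiling of 41 is below the equilibrium price 49, so it binds.
At p = 41: qd = 517 - 8·41 = 189 and qs = 6·41 - 169 = 77.
Shortage = qd - qs = 189 - 77 = 112.

112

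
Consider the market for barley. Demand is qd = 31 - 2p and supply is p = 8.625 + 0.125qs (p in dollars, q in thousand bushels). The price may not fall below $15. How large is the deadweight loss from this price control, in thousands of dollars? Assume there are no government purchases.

Rearranging supply gives qs = 8p - 69. In a free market, 31 - 2p = 8p - 69 gives the equilibrium p* = 10, q* = 11.
Because the floor (15) lies above the market-clearing price, it is binding.
At p = 15: qd = 31 - 2·15 = 1 and qs = 8·15 - 69 = 51.
Quantity traded falls to 1. At q = 1 the demand price is (31 - 1)/2 = 15 and the supply price is (69 + 1)/8 = 8.75.
Deadweight loss = ½ · (15 - 8.75) · (11 - 1) = ½ · 6.25 · 10 = 31.25.

31.25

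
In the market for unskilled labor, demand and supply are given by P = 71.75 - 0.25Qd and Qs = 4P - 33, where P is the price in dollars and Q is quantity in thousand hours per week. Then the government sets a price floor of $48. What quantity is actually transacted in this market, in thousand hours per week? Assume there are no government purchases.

Rearranging demand gives Qd = 287 - 4P. Equilibrium: 287 - 4P = 4P - 33, so 320 = 8P and P* = 40, Q* = 127.
The floor of 48 is above the equilibrium price 40, so it binds.
At P = 48: Qd = 287 - 4·48 = 95 and Qs = 4·48 - 33 = 159.
The quantity actually transacted is the short side, demand: 95.

95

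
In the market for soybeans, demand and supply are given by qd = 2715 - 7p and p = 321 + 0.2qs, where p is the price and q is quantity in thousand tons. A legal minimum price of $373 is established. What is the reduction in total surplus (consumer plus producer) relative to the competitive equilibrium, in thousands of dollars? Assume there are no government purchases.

Rearranging supply gives qs = 5p - 1605. Equilibrium: 2715 - 7p = 5p - 1605, so 4320 = 12p and p* = 360, q* = 195.
Since 373 > 360, the floor is binding.
At p = 373: qd = 2715 - 7·373 = 104 and qs = 5·373 - 1605 = 260.
Quantity traded falls to 104. At q = 104 the demand price is (2715 - 104)/7 = 373 and the supply price is (1605 + 104)/5 = 341.8.
Deadweight loss = ½ · (373 - 341.8) · (195 - 104) = ½ · 31.2 · 91 = 1419.6.

1419.6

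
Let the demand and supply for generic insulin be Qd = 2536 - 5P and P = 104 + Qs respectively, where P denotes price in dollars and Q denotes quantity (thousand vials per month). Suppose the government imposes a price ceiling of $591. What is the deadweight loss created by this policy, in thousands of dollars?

0

Rearranging supply gives Qs = P - 104. Setting quantity demanded equal to quantity supplied, 2536 - 5P = P - 104, gives P* = 440 and Q* = 336.
The ceiling of 591 is above the equilibrium price 440, so it is not binding; the market clears at P* = 440, Q* = 336.
Since the control does not bind, no trades are prevented and deadweight loss is zero.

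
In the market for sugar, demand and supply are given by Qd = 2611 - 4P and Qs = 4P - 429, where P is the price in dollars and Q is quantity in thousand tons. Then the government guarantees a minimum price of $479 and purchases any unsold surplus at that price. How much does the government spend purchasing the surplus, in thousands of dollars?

In a free market, 2611 - 4P = 4P - 429 gives the equilibrium P* = 380, Q* = 1091.
Because the floor (479) lies above the market-clearing price, it is binding.
At P = 479: Qd = 2611 - 4·479 = 695 and Qs = 4·479 - 429 = 1487.
Surplus = Qs - Qd = 792.
Government expenditure = surplus × support price = 792 × 479 = 379368.

379368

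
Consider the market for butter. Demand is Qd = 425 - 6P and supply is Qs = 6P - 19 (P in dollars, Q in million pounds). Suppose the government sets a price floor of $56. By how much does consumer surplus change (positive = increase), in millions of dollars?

Setting quantity demanded equal to quantity supplied, 425 - 6P = 6P - 19, gives P* = 37 and Q* = 203.
Since 56 > 37, the floor is binding.
At P = 56: Qd = 425 - 6·56 = 89 and Qs = 6·56 - 19 = 317.
Consumer surplus without the control is ½ · (425/6 - 37) · 203 = 41209/12.
With the floor, consumers buy 89 units at 56, so CS = ½ · (425/6 - 56) · 89 = 7921/12.
Change in consumer surplus = 7921/12 - 41209/12 = -2774.

-2774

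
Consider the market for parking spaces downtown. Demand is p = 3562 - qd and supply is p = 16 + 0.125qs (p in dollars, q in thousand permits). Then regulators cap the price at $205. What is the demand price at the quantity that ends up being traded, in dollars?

Rearranging demand gives qd = 3562 - p; rearranging supply gives qs = 8p - 128. Setting quantity demanded equal to quantity supplied, 3562 - p = 8p - 128, gives p* = 410 and q* = 3152.
The ceiling of 205 is below the equilibrium price 410, so it binds.
At p = 205: qd = 3562 - 205 = 3357 and qs = 8·205 - 128 = 1512.
Only 1512 units reach the market. On the demand curve, the marginal buyer's willingness to pay at q = 1512 is (3562 - 1512) = 2050.

2050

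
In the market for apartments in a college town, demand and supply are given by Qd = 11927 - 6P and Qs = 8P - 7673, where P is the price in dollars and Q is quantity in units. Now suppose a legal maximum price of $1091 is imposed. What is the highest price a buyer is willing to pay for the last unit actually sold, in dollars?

1812

Equilibrium: 11927 - 6P = 8P - 7673, so 19600 = 14P and P* = 1400, Q* = 3527.
The ceiling of 1091 is below the equilibrium price 1400, so it binds.
At P = 1091: Qd = 11927 - 6·1091 = 5381 and Qs = 8·1091 - 7673 = 1055.
Only 1055 units reach the market. On the demand curve, the marginal buyer's willingness to pay at Q = 1055 is (11927 - 1055)/6 = 1812.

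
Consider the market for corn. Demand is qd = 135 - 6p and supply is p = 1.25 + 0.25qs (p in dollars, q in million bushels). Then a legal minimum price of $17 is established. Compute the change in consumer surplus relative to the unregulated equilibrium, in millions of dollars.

Rearranging supply gives qs = 4p - 5. Equilibrium: 135 - 6p = 4p - 5, so 140 = 10p and p* = 14, q* = 51.
The floor of 17 is above the equilibrium price 14, so it binds.
At p = 17: qd = 135 - 6·17 = 33 and qs = 4·17 - 5 = 63.
Consumer surplus without the control is ½ · (22.5 - 14) · 51 = 216.75.
With the floor, consumers buy 33 units at 17, so CS = ½ · (22.5 - 17) · 33 = 90.75.
Change in consumer surplus = 90.75 - 216.75 = -126.

-126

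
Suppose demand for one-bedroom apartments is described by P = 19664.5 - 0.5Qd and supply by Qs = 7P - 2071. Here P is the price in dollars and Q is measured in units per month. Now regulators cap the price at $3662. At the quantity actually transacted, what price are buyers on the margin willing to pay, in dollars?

Rearranging demand gives Qd = 39329 - 2P. Without the control the market clears where 39329 - 2P = 7P - 2071, i.e. P* = 4600 and Q* = 30129.
Since 3662 < 4600, the ceiling is binding.
At P = 3662: Qd = 39329 - 2·3662 = 32005 and Qs = 7·3662 - 2071 = 23563.
Only 23563 units reach the market. On the demand curve, the marginal buyer's willingness to pay at Q = 23563 is (39329 - 23563)/2 = 7883.

7883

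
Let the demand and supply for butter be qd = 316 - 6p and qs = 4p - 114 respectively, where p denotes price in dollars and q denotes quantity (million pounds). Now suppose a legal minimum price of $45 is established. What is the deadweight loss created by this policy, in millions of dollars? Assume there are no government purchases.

30

Without the control the market clears where 316 - 6p = 4p - 114, i.e. p* = 43 and q* = 58.
Because the floor (45) lies above the market-clearing price, it is binding.
At p = 45: qd = 316 - 6·45 = 46 and qs = 4·45 - 114 = 66.
Quantity traded falls to 46. At q = 46 the demand price is (316 - 46)/6 = 45 and the supply price is (114 + 46)/4 = 40.
Deadweight loss = ½ · (45 - 40) · (58 - 46) = ½ · 5 · 12 = 30.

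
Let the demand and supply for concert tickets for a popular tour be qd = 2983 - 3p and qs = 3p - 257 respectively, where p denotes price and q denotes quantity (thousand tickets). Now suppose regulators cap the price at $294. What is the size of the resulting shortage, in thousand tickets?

1476

Setting quantity demanded equal to quantity supplied, 2983 - 3p = 3p - 257, gives p* = 540 and q* = 1363.
The ceiling of 294 is below the equilibrium price 540, so it binds.
At p = 294: qd = 2983 - 3·294 = 2101 and qs = 3·294 - 257 = 625.
Shortage = qd - qs = 2101 - 625 = 1476.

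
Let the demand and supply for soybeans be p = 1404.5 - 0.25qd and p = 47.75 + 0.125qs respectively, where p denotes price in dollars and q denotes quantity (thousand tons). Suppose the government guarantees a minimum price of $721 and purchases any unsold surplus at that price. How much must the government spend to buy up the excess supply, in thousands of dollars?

Rearranging demand gives qd = 5618 - 4p; rearranging supply gives qs = 8p - 382. Without the control the market clears where 5618 - 4p = 8p - 382, i.e. p* = 500 and q* = 3618.
Since 721 > 500, the floor is binding.
At p = 721: qd = 5618 - 4·721 = 2734 and qs = 8·721 - 382 = 5386.
Surplus = qs - qd = 2652.
Government expenditure = surplus × support price = 2652 × 721 = 1912092.

1912092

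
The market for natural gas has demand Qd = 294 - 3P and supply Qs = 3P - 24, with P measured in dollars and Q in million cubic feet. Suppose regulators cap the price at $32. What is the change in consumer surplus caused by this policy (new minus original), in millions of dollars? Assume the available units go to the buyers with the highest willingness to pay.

In a free market, 294 - 3P = 3P - 24 gives the equilibrium P* = 53, Q* = 135.
The ceiling of 32 is below the equilibrium price 53, so it binds.
At P = 32: Qd = 294 - 3·32 = 198 and Qs = 3·32 - 24 = 72.
Consumer surplus without the control is ½ · (98 - 53) · 135 = 3037.5.
With the ceiling, 72 units are sold at 32 (assume they go to the highest-value buyers). The demand price at Q = 72 is 74, so CS = ½ · [(98 - 32) + (74 - 32)] · 72 = 3888.
Change in consumer surplus = 3888 - 3037.5 = 850.5.

850.5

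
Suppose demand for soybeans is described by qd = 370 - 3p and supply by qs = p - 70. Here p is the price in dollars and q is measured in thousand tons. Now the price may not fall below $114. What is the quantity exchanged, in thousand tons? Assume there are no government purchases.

Setting quantity demanded equal to quantity supplied, 370 - 3p = p - 70, gives p* = 110 and q* = 40.
The floor of 114 is above the equilibrium price 110, so it binds.
At p = 114: qd = 370 - 3·114 = 28 and qs = 114 - 70 = 44.
The quantity actually transacted is the short side, demand: 28.

28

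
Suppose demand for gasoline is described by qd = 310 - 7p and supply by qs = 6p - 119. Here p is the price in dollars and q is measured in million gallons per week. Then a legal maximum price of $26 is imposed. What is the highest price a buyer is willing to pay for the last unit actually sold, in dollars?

39

In a free market, 310 - 7p = 6p - 119 gives the equilibrium p* = 33, q* = 79.
The ceiling of 26 is below the equilibrium price 33, so it binds.
At p = 26: qd = 310 - 7·26 = 128 and qs = 6·26 - 119 = 37.
Only 37 units reach the market. On the demand curve, the marginal buyer's willingness to pay at q = 37 is (310 - 37)/7 = 39.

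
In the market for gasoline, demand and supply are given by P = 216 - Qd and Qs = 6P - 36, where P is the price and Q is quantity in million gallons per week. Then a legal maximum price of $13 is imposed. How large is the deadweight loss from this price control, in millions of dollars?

Rearranging demand gives Qd = 216 - P. Equilibrium: 216 - P = 6P - 36, so 252 = 7P and P* = 36, Q* = 180.
Because the ceiling (13) lies below the market-clearing price, it is binding.
At P = 13: Qd = 216 - 13 = 203 and Qs = 6·13 - 36 = 42.
Quantity traded falls to 42. At Q = 42 the demand price is 216 - 42 = 174 and the supply price is (36 + 42)/6 = 13.
Deadweight loss = ½ · (174 - 13) · (180 - 42) = ½ · 161 · 138 = 11109.

11109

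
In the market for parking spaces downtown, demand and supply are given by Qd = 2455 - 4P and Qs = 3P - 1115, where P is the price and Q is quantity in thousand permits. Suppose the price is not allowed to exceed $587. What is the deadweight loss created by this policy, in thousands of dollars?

0

Setting quantity demanded equal to quantity supplied, 2455 - 4P = 3P - 1115, gives P* = 510 and Q* = 415.
Since 587 is above P* = 510, the ceiling does not bind and the free-market outcome prevails.
Since the control does not bind, no trades are prevented and deadweight loss is zero.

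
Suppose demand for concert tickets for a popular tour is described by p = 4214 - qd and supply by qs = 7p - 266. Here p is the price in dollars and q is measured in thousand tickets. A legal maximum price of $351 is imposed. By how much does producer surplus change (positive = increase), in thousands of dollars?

Rearranging demand gives qd = 4214 - p. Equilibrium: 4214 - p = 7p - 266, so 4480 = 8p and p* = 560, q* = 3654.
Because the ceiling (351) lies below the market-clearing price, it is binding.
At p = 351: qd = 4214 - 351 = 3863 and qs = 7·351 - 266 = 2191.
Producer surplus without the control is ½ · (560 - 38) · 3654 = 953694.
With the ceiling, producers sell 2191 units at 351, so PS = ½ · (351 - 38) · 2191 = 342891.5.
Change in producer surplus = 342891.5 - 953694 = -610802.5.

-610802.5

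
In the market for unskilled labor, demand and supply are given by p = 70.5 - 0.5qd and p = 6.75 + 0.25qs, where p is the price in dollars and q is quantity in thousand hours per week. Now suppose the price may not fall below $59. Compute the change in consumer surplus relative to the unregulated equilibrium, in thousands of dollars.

-1674

Rearranging demand gives qd = 141 - 2p; rearranging supply gives qs = 4p - 27. In a free market, 141 - 2p = 4p - 27 gives the equilibrium p* = 28, q* = 85.
The floor of 59 is above the equilibrium price 28, so it binds.
At p = 59: qd = 141 - 2·59 = 23 and qs = 4·59 - 27 = 209.
Consumer surplus without the control is ½ · (70.5 - 28) · 85 = 1806.25.
With the floor, consumers buy 23 units at 59, so CS = ½ · (70.5 - 59) · 23 = 132.25.
Change in consumer surplus = 132.25 - 1806.25 = -1674.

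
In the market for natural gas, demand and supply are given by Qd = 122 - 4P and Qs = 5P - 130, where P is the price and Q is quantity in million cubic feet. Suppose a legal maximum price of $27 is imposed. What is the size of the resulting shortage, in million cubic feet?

9

Equilibrium: 122 - 4P = 5P - 130, so 252 = 9P and P* = 28, Q* = 10.
Since 27 < 28, the ceiling is binding.
At P = 27: Qd = 122 - 4·27 = 14 and Qs = 5·27 - 130 = 5.
Shortage = Qd - Qs = 14 - 5 = 9.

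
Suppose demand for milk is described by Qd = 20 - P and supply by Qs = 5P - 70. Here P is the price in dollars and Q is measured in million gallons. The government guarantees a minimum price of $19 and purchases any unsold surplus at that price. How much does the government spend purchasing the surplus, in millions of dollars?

456

In a free market, 20 - P = 5P - 70 gives the equilibrium P* = 15, Q* = 5.
The floor of 19 is above the equilibrium price 15, so it binds.
At P = 19: Qd = 20 - 19 = 1 and Qs = 5·19 - 70 = 25.
Surplus = Qs - Qd = 24.
Government expenditure = surplus × support price = 24 × 19 = 456.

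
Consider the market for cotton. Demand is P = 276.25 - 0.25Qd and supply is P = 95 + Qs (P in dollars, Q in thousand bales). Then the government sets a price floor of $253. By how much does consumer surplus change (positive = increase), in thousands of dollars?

-1547

Rearranging demand gives Qd = 1105 - 4P; rearranging supply gives Qs = P - 95. Without the control the market clears where 1105 - 4P = P - 95, i.e. P* = 240 and Q* = 145.
Since 253 > 240, the floor is binding.
At P = 253: Qd = 1105 - 4·253 = 93 and Qs = 253 - 95 = 158.
Consumer surplus without the control is ½ · (276.25 - 240) · 145 = 2628.125.
With the floor, consumers buy 93 units at 253, so CS = ½ · (276.25 - 253) · 93 = 1081.125.
Change in consumer surplus = 1081.125 - 2628.125 = -1547.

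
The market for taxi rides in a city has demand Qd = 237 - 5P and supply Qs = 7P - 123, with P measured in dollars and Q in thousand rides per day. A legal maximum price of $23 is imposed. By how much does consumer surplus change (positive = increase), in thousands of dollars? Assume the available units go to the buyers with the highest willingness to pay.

25.9

Without the control the market clears where 237 - 5P = 7P - 123, i.e. P* = 30 and Q* = 87.
Because the ceiling (23) lies below the market-clearing price, it is binding.
At P = 23: Qd = 237 - 5·23 = 122 and Qs = 7·23 - 123 = 38.
Consumer surplus without the control is ½ · (47.4 - 30) · 87 = 756.9.
With the ceiling, 38 units are sold at 23 (assume they go to the highest-value buyers). The demand price at Q = 38 is 39.8, so CS = ½ · [(47.4 - 23) + (39.8 - 23)] · 38 = 782.8.
Change in consumer surplus = 782.8 - 756.9 = 25.9.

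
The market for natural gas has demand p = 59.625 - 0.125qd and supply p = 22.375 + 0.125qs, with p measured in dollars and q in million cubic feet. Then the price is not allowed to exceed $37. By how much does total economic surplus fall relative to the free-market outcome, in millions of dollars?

Rearranging demand gives qd = 477 - 8p; rearranging supply gives qs = 8p - 179. Without the control the market clears where 477 - 8p = 8p - 179, i.e. p* = 41 and q* = 149.
Because the ceiling (37) lies below the market-clearing price, it is binding.
At p = 37: qd = 477 - 8·37 = 181 and qs = 8·37 - 179 = 117.
Quantity traded falls to 117. At q = 117 the demand price is (477 - 117)/8 = 45 and the supply price is (179 + 117)/8 = 37.
Deadweight loss = ½ · (45 - 37) · (149 - 117) = ½ · 8 · 32 = 128.

128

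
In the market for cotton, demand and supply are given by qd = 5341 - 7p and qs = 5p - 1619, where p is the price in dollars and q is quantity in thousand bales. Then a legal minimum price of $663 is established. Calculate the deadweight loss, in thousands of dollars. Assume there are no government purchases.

Setting quantity demanded equal to quantity supplied, 5341 - 7p = 5p - 1619, gives p* = 580 and q* = 1281.
The floor of 663 is above the equilibrium price 580, so it binds.
At p = 663: qd = 5341 - 7·663 = 700 and qs = 5·663 - 1619 = 1696.
Quantity traded falls to 700. At q = 700 the demand price is (5341 - 700)/7 = 663 and the supply price is (1619 + 700)/5 = 463.8.
Deadweight loss = ½ · (663 - 463.8) · (1281 - 700) = ½ · 199.2 · 581 = 57867.6.

57867.6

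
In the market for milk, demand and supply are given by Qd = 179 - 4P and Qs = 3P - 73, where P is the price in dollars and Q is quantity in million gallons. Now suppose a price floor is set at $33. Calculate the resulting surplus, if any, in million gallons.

0

Without the control the market clears where 179 - 4P = 3P - 73, i.e. P* = 36 and Q* = 35.
Since 33 is below P* = 36, the floor does not bind and the free-market outcome prevails.
Since the control does not bind, there is no surplus.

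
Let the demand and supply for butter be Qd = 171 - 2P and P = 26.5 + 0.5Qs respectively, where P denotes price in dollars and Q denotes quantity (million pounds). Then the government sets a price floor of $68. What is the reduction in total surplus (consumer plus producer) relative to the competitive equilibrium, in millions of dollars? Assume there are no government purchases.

Rearranging supply gives Qs = 2P - 53. Setting quantity demanded equal to quantity supplied, 171 - 2P = 2P - 53, gives P* = 56 and Q* = 59.
The floor of 68 is above the equilibrium price 56, so it binds.
At P = 68: Qd = 171 - 2·68 = 35 and Qs = 2·68 - 53 = 83.
Quantity traded falls to 35. At Q = 35 the demand price is (171 - 35)/2 = 68 and the supply price is (53 + 35)/2 = 44.
Deadweight loss = ½ · (68 - 44) · (59 - 35) = ½ · 24 · 24 = 288.

288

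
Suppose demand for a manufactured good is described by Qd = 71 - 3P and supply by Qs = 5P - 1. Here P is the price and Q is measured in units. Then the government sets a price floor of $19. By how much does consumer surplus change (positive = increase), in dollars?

Setting quantity demanded equal to quantity supplied, 71 - 3P = 5P - 1, gives P* = 9 and Q* = 44.
Because the floor (19) lies above the market-clearing price, it is binding.
At P = 19: Qd = 71 - 3·19 = 14 and Qs = 5·19 - 1 = 94.
Consumer surplus without the control is ½ · (71/3 - 9) · 44 = 968/3.
With the floor, consumers buy 14 units at 19, so CS = ½ · (71/3 - 19) · 14 = 98/3.
Change in consumer surplus = 98/3 - 968/3 = -290.

-290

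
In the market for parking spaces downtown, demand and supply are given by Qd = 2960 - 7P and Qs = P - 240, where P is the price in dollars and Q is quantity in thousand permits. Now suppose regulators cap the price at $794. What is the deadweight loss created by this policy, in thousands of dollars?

0

Setting quantity demanded equal to quantity supplied, 2960 - 7P = P - 240, gives P* = 400 and Q* = 160.
Since 794 is above P* = 400, the ceiling does not bind and the free-market outcome prevails.
Since the control does not bind, no trades are prevented and deadweight loss is zero.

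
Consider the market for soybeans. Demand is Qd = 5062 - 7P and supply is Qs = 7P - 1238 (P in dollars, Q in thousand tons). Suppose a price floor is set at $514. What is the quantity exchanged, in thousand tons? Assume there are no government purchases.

1464

Without the control the market clears where 5062 - 7P = 7P - 1238, i.e. P* = 450 and Q* = 1912.
Since 514 > 450, the floor is binding.
At P = 514: Qd = 5062 - 7·514 = 1464 and Qs = 7·514 - 1238 = 2360.
The quantity actually transacted is the short side, demand: 1464.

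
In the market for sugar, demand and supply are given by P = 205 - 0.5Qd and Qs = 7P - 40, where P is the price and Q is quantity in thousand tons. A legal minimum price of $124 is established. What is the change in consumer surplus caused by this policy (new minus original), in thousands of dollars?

Rearranging demand gives Qd = 410 - 2P. In a free market, 410 - 2P = 7P - 40 gives the equilibrium P* = 50, Q* = 310.
Since 124 > 50, the floor is binding.
At P = 124: Qd = 410 - 2·124 = 162 and Qs = 7·124 - 40 = 828.
Consumer surplus without the control is ½ · (205 - 50) · 310 = 24025.
With the floor, consumers buy 162 units at 124, so CS = ½ · (205 - 124) · 162 = 6561.
Change in consumer surplus = 6561 - 24025 = -17464.

-17464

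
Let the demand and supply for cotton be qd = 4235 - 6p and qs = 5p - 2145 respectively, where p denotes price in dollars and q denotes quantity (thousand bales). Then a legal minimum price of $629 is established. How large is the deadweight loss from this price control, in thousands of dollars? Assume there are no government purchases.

15846.6

Without the control the market clears where 4235 - 6p = 5p - 2145, i.e. p* = 580 and q* = 755.
Because the floor (629) lies above the market-clearing price, it is binding.
At p = 629: qd = 4235 - 6·629 = 461 and qs = 5·629 - 2145 = 1000.
Quantity traded falls to 461. At q = 461 the demand price is (4235 - 461)/6 = 629 and the supply price is (2145 + 461)/5 = 521.2.
Deadweight loss = ½ · (629 - 521.2) · (755 - 461) = ½ · 107.8 · 294 = 15846.6.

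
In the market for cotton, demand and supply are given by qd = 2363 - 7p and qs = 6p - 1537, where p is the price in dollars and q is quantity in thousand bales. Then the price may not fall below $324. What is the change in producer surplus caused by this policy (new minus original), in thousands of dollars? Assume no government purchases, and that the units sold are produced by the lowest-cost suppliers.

Equilibrium: 2363 - 7p = 6p - 1537, so 3900 = 13p and p* = 300, q* = 263.
Since 324 > 300, the floor is binding.
At p = 324: qd = 2363 - 7·324 = 95 and qs = 6·324 - 1537 = 407.
Producer surplus without the control is ½ · (300 - 1537/6) · 263 = 69169/12.
With the floor, 95 units are sold at 324. The supply price at q = 95 is 272, so PS = ½ · [(324 - 1537/6) + (324 - 272)] · 95 = 68305/12.
Change in producer surplus = 68305/12 - 69169/12 = -72.

-72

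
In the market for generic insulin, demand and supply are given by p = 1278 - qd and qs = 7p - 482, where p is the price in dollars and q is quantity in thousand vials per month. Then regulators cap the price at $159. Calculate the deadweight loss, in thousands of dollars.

Rearranging demand gives qd = 1278 - p. Setting quantity demanded equal to quantity supplied, 1278 - p = 7p - 482, gives p* = 220 and q* = 1058.
Since 159 < 220, the ceiling is binding.
At p = 159: qd = 1278 - 159 = 1119 and qs = 7·159 - 482 = 631.
Quantity traded falls to 631. At q = 631 the demand price is 1278 - 631 = 647 and the supply price is (482 + 631)/7 = 159.
Deadweight loss = ½ · (647 - 159) · (1058 - 631) = ½ · 488 · 427 = 104188.

104188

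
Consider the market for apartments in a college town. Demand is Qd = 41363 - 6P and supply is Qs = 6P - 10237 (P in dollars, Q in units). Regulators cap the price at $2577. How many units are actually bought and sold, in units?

5225

In a free market, 41363 - 6P = 6P - 10237 gives the equilibrium P* = 4300, Q* = 15563.
Because the ceiling (2577) lies below the market-clearing price, it is binding.
At P = 2577: Qd = 41363 - 6·2577 = 25901 and Qs = 6·2577 - 10237 = 5225.
The quantity actually transacted is the short side, supply: 5225.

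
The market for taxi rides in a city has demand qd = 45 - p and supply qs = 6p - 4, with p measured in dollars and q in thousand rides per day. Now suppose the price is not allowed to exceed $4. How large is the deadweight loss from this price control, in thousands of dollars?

Without the control the market clears where 45 - p = 6p - 4, i.e. p* = 7 and q* = 38.
The ceiling of 4 is below the equilibrium price 7, so it binds.
At p = 4: qd = 45 - 4 = 41 and qs = 6·4 - 4 = 20.
Quantity traded falls to 20. At q = 20 the demand price is 45 - 20 = 25 and the supply price is (4 + 20)/6 = 4.
Deadweight loss = ½ · (25 - 4) · (38 - 20) = ½ · 21 · 18 = 189.

189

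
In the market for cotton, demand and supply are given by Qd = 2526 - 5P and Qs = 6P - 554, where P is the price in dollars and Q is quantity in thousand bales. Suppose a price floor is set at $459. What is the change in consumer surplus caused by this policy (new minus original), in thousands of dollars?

Without the control the market clears where 2526 - 5P = 6P - 554, i.e. P* = 280 and Q* = 1126.
Because the floor (459) lies above the market-clearing price, it is binding.
At P = 459: Qd = 2526 - 5·459 = 231 and Qs = 6·459 - 554 = 2200.
Consumer surplus without the control is ½ · (505.2 - 280) · 1126 = 126787.6.
With the floor, consumers buy 231 units at 459, so CS = ½ · (505.2 - 459) · 231 = 5336.1.
Change in consumer surplus = 5336.1 - 126787.6 = -121451.5.

-121451.5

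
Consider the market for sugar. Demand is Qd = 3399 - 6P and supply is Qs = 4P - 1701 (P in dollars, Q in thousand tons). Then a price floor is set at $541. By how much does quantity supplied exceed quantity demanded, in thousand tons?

310

Without the control the market clears where 3399 - 6P = 4P - 1701, i.e. P* = 510 and Q* = 339.
Because the floor (541) lies above the market-clearing price, it is binding.
At P = 541: Qd = 3399 - 6·541 = 153 and Qs = 4·541 - 1701 = 463.
Surplus = Qs - Qd = 463 - 153 = 310.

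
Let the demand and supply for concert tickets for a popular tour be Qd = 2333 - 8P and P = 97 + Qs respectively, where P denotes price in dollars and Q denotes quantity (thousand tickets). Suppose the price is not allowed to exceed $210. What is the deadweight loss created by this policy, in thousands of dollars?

2025

Rearranging supply gives Qs = P - 97. Equilibrium: 2333 - 8P = P - 97, so 2430 = 9P and P* = 270, Q* = 173.
Since 210 < 270, the ceiling is binding.
At P = 210: Qd = 2333 - 8·210 = 653 and Qs = 210 - 97 = 113.
Quantity traded falls to 113. At Q = 113 the demand price is (2333 - 113)/8 = 277.5 and the supply price is 97 + 113 = 210.
Deadweight loss = ½ · (277.5 - 210) · (173 - 113) = ½ · 67.5 · 60 = 2025.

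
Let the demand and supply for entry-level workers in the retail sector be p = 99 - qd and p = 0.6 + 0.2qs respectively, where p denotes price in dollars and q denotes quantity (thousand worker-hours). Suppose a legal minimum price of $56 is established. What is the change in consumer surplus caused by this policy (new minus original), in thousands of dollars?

Rearranging demand gives qd = 99 - p; rearranging supply gives qs = 5p - 3. Without the control the market clears where 99 - p = 5p - 3, i.e. p* = 17 and q* = 82.
Because the floor (56) lies above the market-clearing price, it is binding.
At p = 56: qd = 99 - 56 = 43 and qs = 5·56 - 3 = 277.
Consumer surplus without the control is ½ · (99 - 17) · 82 = 3362.
With the floor, consumers buy 43 units at 56, so CS = ½ · (99 - 56) · 43 = 924.5.
Change in consumer surplus = 924.5 - 3362 = -2437.5.

-2437.5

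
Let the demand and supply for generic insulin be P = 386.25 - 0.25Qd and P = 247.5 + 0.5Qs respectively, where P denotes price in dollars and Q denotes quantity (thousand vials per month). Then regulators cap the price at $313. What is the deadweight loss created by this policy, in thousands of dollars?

Rearranging demand gives Qd = 1545 - 4P; rearranging supply gives Qs = 2P - 495. Without the control the market clears where 1545 - 4P = 2P - 495, i.e. P* = 340 and Q* = 185.
The ceiling of 313 is below the equilibrium price 340, so it binds.
At P = 313: Qd = 1545 - 4·313 = 293 and Qs = 2·313 - 495 = 131.
Quantity traded falls to 131. At Q = 131 the demand price is (1545 - 131)/4 = 353.5 and the supply price is (495 + 131)/2 = 313.
Deadweight loss = ½ · (353.5 - 313) · (185 - 131) = ½ · 40.5 · 54 = 1093.5.

1093.5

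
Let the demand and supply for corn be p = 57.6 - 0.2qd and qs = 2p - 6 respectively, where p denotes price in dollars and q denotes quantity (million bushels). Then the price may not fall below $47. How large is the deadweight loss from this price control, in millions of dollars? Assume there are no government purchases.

Rearranging demand gives qd = 288 - 5p. In a free market, 288 - 5p = 2p - 6 gives the equilibrium p* = 42, q* = 78.
Since 47 > 42, the floor is binding.
At p = 47: qd = 288 - 5·47 = 53 and qs = 2·47 - 6 = 88.
Quantity traded falls to 53. At q = 53 the demand price is (288 - 53)/5 = 47 and the supply price is (6 + 53)/2 = 29.5.
Deadweight loss = ½ · (47 - 29.5) · (78 - 53) = ½ · 17.5 · 25 = 218.75.

218.75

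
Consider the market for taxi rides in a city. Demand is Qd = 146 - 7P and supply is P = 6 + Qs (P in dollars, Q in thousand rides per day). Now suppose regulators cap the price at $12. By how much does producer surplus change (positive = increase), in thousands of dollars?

Rearranging supply gives Qs = P - 6. Setting quantity demanded equal to quantity supplied, 146 - 7P = P - 6, gives P* = 19 and Q* = 13.
Because the ceiling (12) lies below the market-clearing price, it is binding.
At P = 12: Qd = 146 - 7·12 = 62 and Qs = 12 - 6 = 6.
Producer surplus without the control is ½ · (19 - 6) · 13 = 84.5.
With the ceiling, producers sell 6 units at 12, so PS = ½ · (12 - 6) · 6 = 18.
Change in producer surplus = 18 - 84.5 = -66.5.

-66.5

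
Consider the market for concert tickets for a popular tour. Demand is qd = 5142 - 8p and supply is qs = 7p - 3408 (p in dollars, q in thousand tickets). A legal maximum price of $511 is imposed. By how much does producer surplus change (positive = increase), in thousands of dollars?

-22154.5

In a free market, 5142 - 8p = 7p - 3408 gives the equilibrium p* = 570, q* = 582.
Since 511 < 570, the ceiling is binding.
At p = 511: qd = 5142 - 8·511 = 1054 and qs = 7·511 - 3408 = 169.
Producer surplus without the control is ½ · (570 - 3408/7) · 582 = 169362/7.
With the ceiling, producers sell 169 units at 511, so PS = ½ · (511 - 3408/7) · 169 = 28561/14.
Change in producer surplus = 28561/14 - 169362/7 = -22154.5.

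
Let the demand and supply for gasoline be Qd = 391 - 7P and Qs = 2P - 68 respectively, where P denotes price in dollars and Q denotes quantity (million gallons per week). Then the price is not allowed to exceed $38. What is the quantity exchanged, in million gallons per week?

In a free market, 391 - 7P = 2P - 68 gives the equilibrium P* = 51, Q* = 34.
Since 38 < 51, the ceiling is binding.
At P = 38: Qd = 391 - 7·38 = 125 and Qs = 2·38 - 68 = 8.
The quantity actually transacted is the short side, supply: 8.

8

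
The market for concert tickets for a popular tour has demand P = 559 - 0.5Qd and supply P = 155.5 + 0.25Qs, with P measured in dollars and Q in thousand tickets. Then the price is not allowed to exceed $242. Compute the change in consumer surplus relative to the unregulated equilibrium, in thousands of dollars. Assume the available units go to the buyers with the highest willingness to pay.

7392

Rearranging demand gives Qd = 1118 - 2P; rearranging supply gives Qs = 4P - 622. In a free market, 1118 - 2P = 4P - 622 gives the equilibrium P* = 290, Q* = 538.
Because the ceiling (242) lies below the market-clearing price, it is binding.
At P = 242: Qd = 1118 - 2·242 = 634 and Qs = 4·242 - 622 = 346.
Consumer surplus without the control is ½ · (559 - 290) · 538 = 72361.
With the ceiling, 346 units are sold at 242 (assume they go to the highest-value buyers). The demand price at Q = 346 is 386, so CS = ½ · [(559 - 242) + (386 - 242)] · 346 = 79753.
Change in consumer surplus = 79753 - 72361 = 7392.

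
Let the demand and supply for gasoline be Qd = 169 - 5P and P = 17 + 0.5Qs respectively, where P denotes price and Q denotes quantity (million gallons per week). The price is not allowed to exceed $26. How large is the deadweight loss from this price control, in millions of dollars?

12.6

Rearranging supply gives Qs = 2P - 34. Without the control the market clears where 169 - 5P = 2P - 34, i.e. P* = 29 and Q* = 24.
Since 26 < 29, the ceiling is binding.
At P = 26: Qd = 169 - 5·26 = 39 and Qs = 2·26 - 34 = 18.
Quantity traded falls to 18. At Q = 18 the demand price is (169 - 18)/5 = 30.2 and the supply price is (34 + 18)/2 = 26.
Deadweight loss = ½ · (30.2 - 26) · (24 - 18) = ½ · 4.2 · 6 = 12.6.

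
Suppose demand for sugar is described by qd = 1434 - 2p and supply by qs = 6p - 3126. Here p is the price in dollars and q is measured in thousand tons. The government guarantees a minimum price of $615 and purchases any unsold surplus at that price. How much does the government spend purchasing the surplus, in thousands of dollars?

Equilibrium: 1434 - 2p = 6p - 3126, so 4560 = 8p and p* = 570, q* = 294.
Because the floor (615) lies above the market-clearing price, it is binding.
At p = 615: qd = 1434 - 2·615 = 204 and qs = 6·615 - 3126 = 564.
Surplus = qs - qd = 360.
Government expenditure = surplus × support price = 360 × 615 = 221400.

221400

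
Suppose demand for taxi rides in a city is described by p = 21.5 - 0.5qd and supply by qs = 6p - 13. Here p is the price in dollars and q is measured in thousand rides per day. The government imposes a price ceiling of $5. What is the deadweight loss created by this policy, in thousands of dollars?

Rearranging demand gives qd = 43 - 2p. Equilibrium: 43 - 2p = 6p - 13, so 56 = 8p and p* = 7, q* = 29.
Since 5 < 7, the ceiling is binding.
At p = 5: qd = 43 - 2·5 = 33 and qs = 6·5 - 13 = 17.
Quantity traded falls to 17. At q = 17 the demand price is (43 - 17)/2 = 13 and the supply price is (13 + 17)/6 = 5.
Deadweight loss = ½ · (13 - 5) · (29 - 17) = ½ · 8 · 12 = 48.

48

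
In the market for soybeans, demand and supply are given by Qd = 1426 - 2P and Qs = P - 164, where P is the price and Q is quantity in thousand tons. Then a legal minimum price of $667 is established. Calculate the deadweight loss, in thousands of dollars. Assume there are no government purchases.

Setting quantity demanded equal to quantity supplied, 1426 - 2P = P - 164, gives P* = 530 and Q* = 366.
Because the floor (667) lies above the market-clearing price, it is binding.
At P = 667: Qd = 1426 - 2·667 = 92 and Qs = 667 - 164 = 503.
Quantity traded falls to 92. At Q = 92 the demand price is (1426 - 92)/2 = 667 and the supply price is 164 + 92 = 256.
Deadweight loss = ½ · (667 - 256) · (366 - 92) = ½ · 411 · 274 = 56307.

56307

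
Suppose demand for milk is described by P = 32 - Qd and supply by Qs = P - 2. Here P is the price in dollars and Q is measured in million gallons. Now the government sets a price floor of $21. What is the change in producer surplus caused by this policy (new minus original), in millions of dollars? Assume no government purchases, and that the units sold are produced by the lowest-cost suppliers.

36

Rearranging demand gives Qd = 32 - P. Equilibrium: 32 - P = P - 2, so 34 = 2P and P* = 17, Q* = 15.
Since 21 > 17, the floor is binding.
At P = 21: Qd = 32 - 21 = 11 and Qs = 21 - 2 = 19.
Producer surplus without the control is ½ · (17 - 2) · 15 = 112.5.
With the floor, 11 units are sold at 21. The supply price at Q = 11 is 13, so PS = ½ · [(21 - 2) + (21 - 13)] · 11 = 148.5.
Change in producer surplus = 148.5 - 112.5 = 36.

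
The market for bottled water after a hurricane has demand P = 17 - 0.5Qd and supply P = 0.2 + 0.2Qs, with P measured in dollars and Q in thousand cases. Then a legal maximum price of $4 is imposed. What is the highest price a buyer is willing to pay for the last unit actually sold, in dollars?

Rearranging demand gives Qd = 34 - 2P; rearranging supply gives Qs = 5P - 1. Equilibrium: 34 - 2P = 5P - 1, so 35 = 7P and P* = 5, Q* = 24.
Since 4 < 5, the ceiling is binding.
At P = 4: Qd = 34 - 2·4 = 26 and Qs = 5·4 - 1 = 19.
Only 19 units reach the market. On the demand curve, the marginal buyer's willingness to pay at Q = 19 is (34 - 19)/2 = 7.5.

7.5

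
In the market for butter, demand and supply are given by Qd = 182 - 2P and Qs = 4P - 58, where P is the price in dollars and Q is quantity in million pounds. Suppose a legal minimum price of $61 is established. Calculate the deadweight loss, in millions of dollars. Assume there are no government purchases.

661.5

Without the control the market clears where 182 - 2P = 4P - 58, i.e. P* = 40 and Q* = 102.
The floor of 61 is above the equilibrium price 40, so it binds.
At P = 61: Qd = 182 - 2·61 = 60 and Qs = 4·61 - 58 = 186.
Quantity traded falls to 60. At Q = 60 the demand price is (182 - 60)/2 = 61 and the supply price is (58 + 60)/4 = 29.5.
Deadweight loss = ½ · (61 - 29.5) · (102 - 60) = ½ · 31.5 · 42 = 661.5.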